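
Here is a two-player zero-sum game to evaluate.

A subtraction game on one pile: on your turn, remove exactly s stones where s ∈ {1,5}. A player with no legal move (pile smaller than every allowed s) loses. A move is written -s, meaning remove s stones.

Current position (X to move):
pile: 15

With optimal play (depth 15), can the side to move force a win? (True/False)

X winning at [15]: True

p1 X@[15]: -1[14]+1* -5[10]+1
p2 O@[14]: -1[13]-1* -5[9]-1
p3 X@[13]: -1[12]+1* -5[8]+1
p4 O@[12]: -1[11]-1* -5[7]-1
p5 X@[11]: -1[10]+1* -5[6]+1
p6 O@[10]: -1[9]-1* -5[5]-1
p7 X@[9]: -1[8]+1* -5[4]+1
p8 O@[8]: -1[7]-1* -5[3]-1
p9 X@[7]: -1[6]+1* -5[2]+1
p10 O@[6]: -1[5]-1* -5[1]-1
p11 X@[5]: -1[4]+1* -5[0]+1
p12 O@[4]: -1[3]-1*
p13 X@[3]: -1[2]+1*
p14 O@[2]: -1[1]-1*
p15 X@[1]: -1[0]+1*
p16 O@[0] terminal -1; root [15] d15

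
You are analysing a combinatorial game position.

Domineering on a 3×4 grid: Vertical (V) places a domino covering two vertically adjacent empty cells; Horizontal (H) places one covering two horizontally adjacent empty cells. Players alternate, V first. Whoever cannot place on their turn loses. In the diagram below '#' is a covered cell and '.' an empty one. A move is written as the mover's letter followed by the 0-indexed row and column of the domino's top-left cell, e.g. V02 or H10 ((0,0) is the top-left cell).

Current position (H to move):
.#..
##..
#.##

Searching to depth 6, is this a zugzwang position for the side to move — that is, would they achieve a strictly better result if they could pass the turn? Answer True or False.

ply 1, H at .#../##../#.## | H02=+1→.###/##../#.##*; H12=+1→.#../####/#.##
ply 2: .###/##../#.## is terminal -1 (V); from .#../##../#.## depth 6
if H skipped the turn, V would face:
~ ply 1, V at .#../##../#.## | V02=+1→.##./###./#.##*; V03=+1→.#.#/##.#/#.##
~ ply 2: .##./###./#.## is terminal -1 (H); from .#../##../#.## depth 6
compare (H): move=+1 vs pass=-1

zugzwang(.#../##../#.##, H) = False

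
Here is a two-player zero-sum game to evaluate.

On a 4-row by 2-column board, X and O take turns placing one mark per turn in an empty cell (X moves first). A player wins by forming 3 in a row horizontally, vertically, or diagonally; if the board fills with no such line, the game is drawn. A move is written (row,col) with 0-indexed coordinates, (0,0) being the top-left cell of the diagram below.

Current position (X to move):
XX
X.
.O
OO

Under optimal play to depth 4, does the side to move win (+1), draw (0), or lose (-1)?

value(XX/X./.O/OO, X) = +1

ply 1, X at XX/X./.O/OO | (1,1)=+0→XX/XX/.O/OO; (2,0)=+1→XX/X./XO/OO*
ply 2: XX/X./XO/OO is terminal -1 (O); from XX/X./.O/OO depth 4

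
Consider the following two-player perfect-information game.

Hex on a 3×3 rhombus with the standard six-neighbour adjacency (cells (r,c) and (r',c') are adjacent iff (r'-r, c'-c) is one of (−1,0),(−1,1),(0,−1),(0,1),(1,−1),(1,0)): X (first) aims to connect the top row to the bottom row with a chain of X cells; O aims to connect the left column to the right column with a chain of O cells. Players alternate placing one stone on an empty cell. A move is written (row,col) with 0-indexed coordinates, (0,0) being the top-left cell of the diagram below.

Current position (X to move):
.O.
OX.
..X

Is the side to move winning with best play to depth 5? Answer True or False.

p1 X@[.O./OX./..X]: (0,0)[XO./OX./..X]-1 (0,2)[.OX/OX./..X]+1* (1,2)[.O./OXX/..X]-1 (2,0)[.O./OX./X.X]-1 (2,1)[.O./OX./.XX]-1
p2 O@[.OX/OX./..X]: (0,0)[OOX/OX./..X]-1* (1,2)[.OX/OXO/..X]-1 (2,0)[.OX/OX./O.X]-1 (2,1)[.OX/OX./.OX]-1
p3 X@[OOX/OX./..X]: (1,2)[OOX/OXX/..X]+1* (2,0)[OOX/OX./X.X]+1 (2,1)[OOX/OX./.XX]+1
p4 O@[OOX/OXX/..X] terminal -1; root [.O./OX./..X] d5

X winning at [.O./OX./..X]: True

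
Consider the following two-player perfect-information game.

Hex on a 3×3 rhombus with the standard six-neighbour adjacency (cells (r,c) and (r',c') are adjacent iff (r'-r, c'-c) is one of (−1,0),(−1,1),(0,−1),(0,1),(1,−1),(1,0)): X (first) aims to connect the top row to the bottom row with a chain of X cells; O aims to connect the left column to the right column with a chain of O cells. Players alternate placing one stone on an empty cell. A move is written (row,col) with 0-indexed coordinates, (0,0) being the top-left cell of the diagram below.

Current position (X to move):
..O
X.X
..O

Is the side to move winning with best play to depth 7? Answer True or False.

X winning at [..O/X.X/..O]: True

[..O/X.X/..O] X move#1: (0,0):-1/X.O/X.X/..O, (0,1):-1/.XO/X.X/..O, (1,1):+1/..O/XXX/..O*, (2,0):+1/..O/X.X/X.O, (2,1):+1/..O/X.X/.XO
[..O/XXX/..O] O move#2: (0,0):-1/O.O/XXX/..O*, (0,1):-1/.OO/XXX/..O, (2,0):-1/..O/XXX/O.O, (2,1):-1/..O/XXX/.OO
[O.O/XXX/..O] X move#3: (0,1):+1/OXO/XXX/..O*, (2,0):-1/O.O/XXX/X.O, (2,1):-1/O.O/XXX/.XO
[OXO/XXX/..O] O move#4: (2,0):-1/OXO/XXX/O.O*, (2,1):-1/OXO/XXX/.OO
[OXO/XXX/O.O] X move#5: (2,1):+1/OXO/XXX/OXO*
[OXO/XXX/OXO] end (terminal -1, O#6); searched ..O/X.X/..O to 7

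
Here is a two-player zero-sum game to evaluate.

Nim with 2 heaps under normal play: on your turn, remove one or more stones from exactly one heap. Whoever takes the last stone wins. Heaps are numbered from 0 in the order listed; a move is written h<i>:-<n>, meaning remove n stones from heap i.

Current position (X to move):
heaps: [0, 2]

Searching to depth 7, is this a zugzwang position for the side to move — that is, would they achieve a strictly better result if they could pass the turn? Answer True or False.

ply 1, X at (0,2) | h1:-1=-1→(0,1); h1:-2=+1→(0,0)*
ply 2: (0,0) is terminal -1 (O); from (0,2) depth 7
pass branch (O moves first from the same position):
  | ply 1, O at (0,2) | h1:-1=-1→(0,1); h1:-2=+1→(0,0)*
  | ply 2: (0,0) is terminal -1 (X); from (0,2) depth 7
X moving scores +1; X passing scores -1

zugzwang((0,2), X) = False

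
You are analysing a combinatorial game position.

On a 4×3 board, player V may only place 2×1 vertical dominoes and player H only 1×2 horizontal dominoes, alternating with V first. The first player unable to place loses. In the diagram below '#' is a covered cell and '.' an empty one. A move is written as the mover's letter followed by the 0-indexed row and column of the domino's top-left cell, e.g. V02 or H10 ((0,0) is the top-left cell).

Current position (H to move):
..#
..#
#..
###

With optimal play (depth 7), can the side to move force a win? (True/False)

H winning at [..#/..#/#../###]: True

ply 1, H at ..#/..#/#../### | H00=-1→###/..#/#../###; H10=+1→..#/###/#../###*; H21=-1→..#/..#/###/###
ply 2: ..#/###/#../### is terminal -1 (V); from ..#/..#/#../### depth 7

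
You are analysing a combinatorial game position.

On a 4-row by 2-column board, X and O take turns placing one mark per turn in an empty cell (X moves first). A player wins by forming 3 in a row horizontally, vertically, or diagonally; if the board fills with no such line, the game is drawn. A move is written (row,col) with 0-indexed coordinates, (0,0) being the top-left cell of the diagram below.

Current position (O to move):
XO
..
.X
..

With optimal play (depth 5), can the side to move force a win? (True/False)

O winning at [XO/../.X/..]: False

p1 O@[XO/../.X/..]: (1,0)[XO/O./.X/..]+0* (1,1)[XO/.O/.X/..]+0 (2,0)[XO/../OX/..]+0 (3,0)[XO/../.X/O.]+0 (3,1)[XO/../.X/.O]+0
p2 X@[XO/O./.X/..]: (1,1)[XO/OX/.X/..]+0* (2,0)[XO/O./XX/..]+0 (3,0)[XO/O./.X/X.]+0 (3,1)[XO/O./.X/.X]+0
p3 O@[XO/OX/.X/..]: (2,0)[XO/OX/OX/..]-1 (3,0)[XO/OX/.X/O.]-1 (3,1)[XO/OX/.X/.O]+0*
p4 X@[XO/OX/.X/.O]: (2,0)[XO/OX/XX/.O]+0* (3,0)[XO/OX/.X/XO]+0
p5 O@[XO/OX/XX/.O]: (3,0)[XO/OX/XX/OO]+0*
p6 X@[XO/OX/XX/OO] terminal +0; root [XO/../.X/..] d5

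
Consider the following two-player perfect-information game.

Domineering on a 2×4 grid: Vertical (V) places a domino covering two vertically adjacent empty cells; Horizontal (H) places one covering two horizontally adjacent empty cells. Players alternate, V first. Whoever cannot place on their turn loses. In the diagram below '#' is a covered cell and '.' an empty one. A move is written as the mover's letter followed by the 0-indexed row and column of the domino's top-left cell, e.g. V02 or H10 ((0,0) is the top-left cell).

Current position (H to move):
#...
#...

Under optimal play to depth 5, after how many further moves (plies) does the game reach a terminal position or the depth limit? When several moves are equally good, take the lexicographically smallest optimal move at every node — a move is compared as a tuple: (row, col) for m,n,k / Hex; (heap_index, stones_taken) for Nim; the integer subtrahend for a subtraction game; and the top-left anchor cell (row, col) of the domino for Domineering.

PV length from [#.../#...]: 3 plies

p1 H@[#.../#...]: H01[###./#...]+1* H02[#.##/#...]+1 H11[#.../###.]+1 H12[#.../#.##]+1
p2 V@[###./#...]: V03[####/#..#]-1*
p3 H@[####/#..#]: H11[####/####]+1*
p4 V@[####/####] terminal -1; root [#.../#...] d5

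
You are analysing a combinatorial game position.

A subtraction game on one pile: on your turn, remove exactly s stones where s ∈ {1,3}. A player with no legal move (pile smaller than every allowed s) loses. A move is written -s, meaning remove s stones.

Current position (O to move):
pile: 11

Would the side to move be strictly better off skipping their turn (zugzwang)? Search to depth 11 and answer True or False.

zugzwang(11, O) = False

[11] O move#1: -1:+1/10*, -3:+1/8
[10] X move#2: -1:-1/9*, -3:-1/7
[9] O move#3: -1:+1/8*, -3:+1/6
[8] X move#4: -1:-1/7*, -3:-1/5
[7] O move#5: -1:+1/6*, -3:+1/4
[6] X move#6: -1:-1/5*, -3:-1/3
[5] O move#7: -1:+1/4*, -3:+1/2
[4] X move#8: -1:-1/3*, -3:-1/1
[3] O move#9: -1:+1/2*, -3:+1/0
[2] X move#10: -1:-1/1*
[1] O move#11: -1:+1/0*
[0] end (terminal -1, X#12); searched 11 to 11
suppose O passes — search the same position with X to move:
pass> [11] X move#1: -1:+1/10*, -3:+1/8
pass> [10] O move#2: -1:-1/9*, -3:-1/7
pass> [9] X move#3: -1:+1/8*, -3:+1/6
pass> [8] O move#4: -1:-1/7*, -3:-1/5
pass> [7] X move#5: -1:+1/6*, -3:+1/4
pass> [6] O move#6: -1:-1/5*, -3:-1/3
pass> [5] X move#7: -1:+1/4*, -3:+1/2
pass> [4] O move#8: -1:-1/3*, -3:-1/1
pass> [3] X move#9: -1:+1/2*, -3:+1/0
pass> [2] O move#10: -1:-1/1*
pass> [1] X move#11: -1:+1/0*
pass> [0] end (terminal -1, O#12); searched 11 to 11
for O: play +1, pass -1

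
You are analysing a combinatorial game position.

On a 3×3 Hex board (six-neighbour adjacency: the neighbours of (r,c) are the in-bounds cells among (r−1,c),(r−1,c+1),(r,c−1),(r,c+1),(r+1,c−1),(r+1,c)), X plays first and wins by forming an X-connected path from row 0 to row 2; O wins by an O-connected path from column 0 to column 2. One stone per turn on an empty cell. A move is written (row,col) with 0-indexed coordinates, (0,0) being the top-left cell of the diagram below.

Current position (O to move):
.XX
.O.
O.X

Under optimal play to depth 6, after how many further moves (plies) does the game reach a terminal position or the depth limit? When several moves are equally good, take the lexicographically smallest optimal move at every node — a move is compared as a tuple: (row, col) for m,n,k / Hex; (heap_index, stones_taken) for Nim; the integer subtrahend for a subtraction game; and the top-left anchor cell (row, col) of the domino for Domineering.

ply 1, O at .XX/.O./O.X | (0,0)=-1→OXX/.O./O.X; (1,0)=-1→.XX/OO./O.X; (1,2)=+1→.XX/.OO/O.X*; (2,1)=-1→.XX/.O./OOX
ply 2: .XX/.OO/O.X is terminal -1 (X); from .XX/.O./O.X depth 6

PV length from [.XX/.O./O.X]: 1 ply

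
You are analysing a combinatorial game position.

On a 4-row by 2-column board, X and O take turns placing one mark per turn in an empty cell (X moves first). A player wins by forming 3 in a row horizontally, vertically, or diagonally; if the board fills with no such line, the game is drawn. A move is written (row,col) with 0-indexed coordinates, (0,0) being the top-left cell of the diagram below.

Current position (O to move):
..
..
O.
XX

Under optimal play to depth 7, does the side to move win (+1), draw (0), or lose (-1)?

value(../../O./XX, O) = 0

ply 1, O at ../../O./XX | (0,0)=+0→O./../O./XX*; (0,1)=+0→.O/../O./XX; (1,0)=+0→../O./O./XX; (1,1)=+0→../.O/O./XX; (2,1)=+0→../../OO/XX
ply 2, X at O./../O./XX | (0,1)=-1→OX/../O./XX; (1,0)=+0→O./X./O./XX*; (1,1)=-1→O./.X/O./XX; (2,1)=-1→O./../OX/XX
ply 3, O at O./X./O./XX | (0,1)=+0→OO/X./O./XX*; (1,1)=+0→O./XO/O./XX; (2,1)=+0→O./X./OO/XX
ply 4, X at OO/X./O./XX | (1,1)=+0→OO/XX/O./XX*; (2,1)=+0→OO/X./OX/XX
ply 5, O at OO/XX/O./XX | (2,1)=+0→OO/XX/OO/XX*
ply 6: OO/XX/OO/XX is terminal +0 (X); from ../../O./XX depth 7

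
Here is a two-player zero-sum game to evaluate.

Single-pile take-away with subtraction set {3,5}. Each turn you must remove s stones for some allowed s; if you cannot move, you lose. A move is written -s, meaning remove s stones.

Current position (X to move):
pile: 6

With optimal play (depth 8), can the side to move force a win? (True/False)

X winning at [6]: True

[6] X move#1: -3:-1/3, -5:+1/1*
[1] end (terminal -1, O#2); searched 6 to 8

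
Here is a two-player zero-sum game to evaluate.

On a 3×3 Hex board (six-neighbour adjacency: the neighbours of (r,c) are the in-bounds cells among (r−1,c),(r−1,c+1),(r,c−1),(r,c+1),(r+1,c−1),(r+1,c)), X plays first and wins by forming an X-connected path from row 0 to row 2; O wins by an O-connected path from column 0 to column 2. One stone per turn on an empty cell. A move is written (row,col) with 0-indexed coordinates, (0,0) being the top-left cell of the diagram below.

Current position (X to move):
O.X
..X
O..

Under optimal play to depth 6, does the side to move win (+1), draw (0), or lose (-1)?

value(O.X/..X/O.., X) = +1

p1 X@[O.X/..X/O..]: (0,1)[OXX/..X/O..]+1* (1,0)[O.X/X.X/O..]+1 (1,1)[O.X/.XX/O..]+1 (2,1)[O.X/..X/OX.]+1 (2,2)[O.X/..X/O.X]+1
p2 O@[OXX/..X/O..]: (1,0)[OXX/O.X/O..]-1* (1,1)[OXX/.OX/O..]-1 (2,1)[OXX/..X/OO.]-1 (2,2)[OXX/..X/O.O]-1
p3 X@[OXX/O.X/O..]: (1,1)[OXX/OXX/O..]+1* (2,1)[OXX/O.X/OX.]+1 (2,2)[OXX/O.X/O.X]+1
p4 O@[OXX/OXX/O..]: (2,1)[OXX/OXX/OO.]-1* (2,2)[OXX/OXX/O.O]-1
p5 X@[OXX/OXX/OO.]: (2,2)[OXX/OXX/OOX]+1*
p6 O@[OXX/OXX/OOX] terminal -1; root [O.X/..X/O..] d6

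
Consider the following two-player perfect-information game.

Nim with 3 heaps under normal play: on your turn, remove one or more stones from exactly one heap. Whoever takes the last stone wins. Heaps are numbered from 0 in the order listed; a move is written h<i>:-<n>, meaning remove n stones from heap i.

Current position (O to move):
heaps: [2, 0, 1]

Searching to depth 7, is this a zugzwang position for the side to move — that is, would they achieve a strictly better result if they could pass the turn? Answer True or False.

[(2,0,1)] O move#1: h0:-1:+1/(1,0,1)*, h0:-2:-1/(0,0,1), h2:-1:-1/(2,0,0)
[(1,0,1)] X move#2: h0:-1:-1/(0,0,1)*, h2:-1:-1/(1,0,0)
[(0,0,1)] O move#3: h2:-1:+1/(0,0,0)*
[(0,0,0)] end (terminal -1, X#4); searched (2,0,1) to 7
pass branch (X moves first from the same position):
  | [(2,0,1)] X move#1: h0:-1:+1/(1,0,1)*, h0:-2:-1/(0,0,1), h2:-1:-1/(2,0,0)
  | [(1,0,1)] O move#2: h0:-1:-1/(0,0,1)*, h2:-1:-1/(1,0,0)
  | [(0,0,1)] X move#3: h2:-1:+1/(0,0,0)*
  | [(0,0,0)] end (terminal -1, O#4); searched (2,0,1) to 7
O moving scores +1; O passing scores -1

zugzwang((2,0,1), O) = False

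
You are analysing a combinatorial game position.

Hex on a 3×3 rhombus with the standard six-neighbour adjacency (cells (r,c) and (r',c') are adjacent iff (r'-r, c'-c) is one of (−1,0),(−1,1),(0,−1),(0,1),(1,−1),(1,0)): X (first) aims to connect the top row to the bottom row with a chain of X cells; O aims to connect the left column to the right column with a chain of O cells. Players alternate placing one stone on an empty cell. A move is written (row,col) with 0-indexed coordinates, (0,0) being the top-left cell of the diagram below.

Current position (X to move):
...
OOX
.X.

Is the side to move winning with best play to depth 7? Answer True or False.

X winning at [.../OOX/.X.]: True

p1 X@[.../OOX/.X.]: (0,0)[X../OOX/.X.]-1 (0,1)[.X./OOX/.X.]-1 (0,2)[..X/OOX/.X.]+1* (2,0)[.../OOX/XX.]-1 (2,2)[.../OOX/.XX]-1
p2 O@[..X/OOX/.X.] terminal -1; root [.../OOX/.X.] d7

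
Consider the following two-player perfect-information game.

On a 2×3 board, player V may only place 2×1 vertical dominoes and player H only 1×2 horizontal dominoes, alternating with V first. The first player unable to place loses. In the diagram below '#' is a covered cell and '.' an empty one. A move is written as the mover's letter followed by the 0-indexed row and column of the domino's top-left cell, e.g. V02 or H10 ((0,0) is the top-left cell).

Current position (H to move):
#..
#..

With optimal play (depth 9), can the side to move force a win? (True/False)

p1 H@[#../#..]: H01[###/#..]+1* H11[#../###]+1
p2 V@[###/#..] terminal -1; root [#../#..] d9

H winning at [#../#..]: True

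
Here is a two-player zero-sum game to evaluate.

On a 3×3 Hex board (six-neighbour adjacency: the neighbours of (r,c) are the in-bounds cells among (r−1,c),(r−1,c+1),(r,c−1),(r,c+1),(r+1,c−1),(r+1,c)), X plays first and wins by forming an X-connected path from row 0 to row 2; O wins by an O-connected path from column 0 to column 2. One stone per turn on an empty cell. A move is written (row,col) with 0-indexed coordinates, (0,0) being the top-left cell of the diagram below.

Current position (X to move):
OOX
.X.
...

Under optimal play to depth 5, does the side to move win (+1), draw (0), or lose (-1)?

[OOX/.X./...] X move#1: (1,0):+1/OOX/XX./...*, (1,2):+1/OOX/.XX/..., (2,0):+1/OOX/.X./X.., (2,1):+1/OOX/.X./.X., (2,2):+1/OOX/.X./..X
[OOX/XX./...] O move#2: (1,2):-1/OOX/XXO/...*, (2,0):-1/OOX/XX./O.., (2,1):-1/OOX/XX./.O., (2,2):-1/OOX/XX./..O
[OOX/XXO/...] X move#3: (2,0):+1/OOX/XXO/X..*, (2,1):+1/OOX/XXO/.X., (2,2):+1/OOX/XXO/..X
[OOX/XXO/X..] end (terminal -1, O#4); searched OOX/.X./... to 5

value(OOX/.X./..., X) = +1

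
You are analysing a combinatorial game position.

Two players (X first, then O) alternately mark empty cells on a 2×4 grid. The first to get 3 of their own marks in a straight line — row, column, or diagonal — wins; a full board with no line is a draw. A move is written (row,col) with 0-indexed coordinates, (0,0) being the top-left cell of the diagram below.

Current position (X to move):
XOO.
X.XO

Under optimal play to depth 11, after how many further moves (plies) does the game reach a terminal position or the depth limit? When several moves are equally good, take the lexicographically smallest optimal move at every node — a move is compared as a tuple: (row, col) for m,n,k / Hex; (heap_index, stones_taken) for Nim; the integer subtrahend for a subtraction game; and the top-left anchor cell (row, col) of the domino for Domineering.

p1 X@[XOO./X.XO]: (0,3)[XOOX/X.XO]+0 (1,1)[XOO./XXXO]+1*
p2 O@[XOO./XXXO] terminal -1; root [XOO./X.XO] d11

PV length from [XOO./X.XO]: 1 ply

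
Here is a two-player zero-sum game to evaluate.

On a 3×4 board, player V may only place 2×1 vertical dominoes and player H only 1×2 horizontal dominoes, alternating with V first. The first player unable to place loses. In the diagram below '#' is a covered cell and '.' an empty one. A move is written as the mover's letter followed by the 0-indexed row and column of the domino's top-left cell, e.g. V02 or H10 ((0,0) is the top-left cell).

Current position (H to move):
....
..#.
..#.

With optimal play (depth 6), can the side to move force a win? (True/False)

H winning at [..../..#./..#.]: True

[..../..#./..#.] H move#1: H00:-1/##../..#./..#., H01:-1/.##./..#./..#., H02:-1/..##/..#./..#., H10:+1/..../###./..#.*, H20:-1/..../..#./###.
[..../###./..#.] V move#2: V03:-1/...#/####/..#.*, V13:-1/..../####/..##
[...#/####/..#.] H move#3: H00:+1/##.#/####/..#.*, H01:+1/.###/####/..#., H20:+1/...#/####/###.
[##.#/####/..#.] end (terminal -1, V#4); searched ..../..#./..#. to 6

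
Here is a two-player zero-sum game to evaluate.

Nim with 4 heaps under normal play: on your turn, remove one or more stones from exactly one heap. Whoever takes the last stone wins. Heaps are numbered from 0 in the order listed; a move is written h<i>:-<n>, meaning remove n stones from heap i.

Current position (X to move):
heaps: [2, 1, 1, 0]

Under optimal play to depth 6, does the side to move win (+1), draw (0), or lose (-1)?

ply 1, X at (2,1,1,0) | h0:-1=-1→(1,1,1,0); h0:-2=+1→(0,1,1,0)*; h1:-1=-1→(2,0,1,0); h2:-1=-1→(2,1,0,0)
ply 2, O at (0,1,1,0) | h1:-1=-1→(0,0,1,0)*; h2:-1=-1→(0,1,0,0)
ply 3, X at (0,0,1,0) | h2:-1=+1→(0,0,0,0)*
ply 4: (0,0,0,0) is terminal -1 (O); from (2,1,1,0) depth 6

value((2,1,1,0), X) = +1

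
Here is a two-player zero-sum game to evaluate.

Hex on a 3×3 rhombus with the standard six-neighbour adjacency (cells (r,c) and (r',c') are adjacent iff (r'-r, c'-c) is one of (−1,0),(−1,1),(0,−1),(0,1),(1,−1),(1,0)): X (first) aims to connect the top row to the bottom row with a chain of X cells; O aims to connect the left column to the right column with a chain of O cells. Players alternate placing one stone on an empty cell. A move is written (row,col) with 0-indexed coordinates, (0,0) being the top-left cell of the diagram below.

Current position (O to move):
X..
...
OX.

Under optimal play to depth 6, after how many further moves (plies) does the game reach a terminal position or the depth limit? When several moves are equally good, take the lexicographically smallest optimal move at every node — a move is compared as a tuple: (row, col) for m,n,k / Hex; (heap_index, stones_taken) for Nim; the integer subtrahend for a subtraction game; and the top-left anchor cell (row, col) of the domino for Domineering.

PV length from [X../.../OX.]: 3 plies

[X../.../OX.] O move#1: (0,1):-1/XO./.../OX., (0,2):-1/X.O/.../OX., (1,0):-1/X../O../OX., (1,1):+1/X../.O./OX.*, (1,2):-1/X../..O/OX., (2,2):-1/X../.../OXO
[X../.O./OX.] X move#2: (0,1):-1/XX./.O./OX.*, (0,2):-1/X.X/.O./OX., (1,0):-1/X../XO./OX., (1,2):-1/X../.OX/OX., (2,2):-1/X../.O./OXX
[XX./.O./OX.] O move#3: (0,2):+1/XXO/.O./OX.*, (1,0):+1/XX./OO./OX., (1,2):+1/XX./.OO/OX., (2,2):+1/XX./.O./OXO
[XXO/.O./OX.] end (terminal -1, X#4); searched X../.../OX. to 6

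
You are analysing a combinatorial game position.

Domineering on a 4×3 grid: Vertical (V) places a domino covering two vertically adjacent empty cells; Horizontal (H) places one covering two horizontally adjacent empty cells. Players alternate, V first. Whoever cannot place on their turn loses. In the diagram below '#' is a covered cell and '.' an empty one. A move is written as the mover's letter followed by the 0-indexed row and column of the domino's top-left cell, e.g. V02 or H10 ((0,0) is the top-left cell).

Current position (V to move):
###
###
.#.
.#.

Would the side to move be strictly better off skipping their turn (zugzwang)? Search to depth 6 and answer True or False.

zugzwang(###/###/.#./.#., V) = False

ply 1, V at ###/###/.#./.#. | V20=+1→###/###/##./##.*; V22=+1→###/###/.##/.##
ply 2: ###/###/##./##. is terminal -1 (H); from ###/###/.#./.#. depth 6
pass branch (H moves first from the same position):
  | ply 1: ###/###/.#./.#. is terminal -1 (H); from ###/###/.#./.#. depth 6
V moving scores +1; V passing scores +1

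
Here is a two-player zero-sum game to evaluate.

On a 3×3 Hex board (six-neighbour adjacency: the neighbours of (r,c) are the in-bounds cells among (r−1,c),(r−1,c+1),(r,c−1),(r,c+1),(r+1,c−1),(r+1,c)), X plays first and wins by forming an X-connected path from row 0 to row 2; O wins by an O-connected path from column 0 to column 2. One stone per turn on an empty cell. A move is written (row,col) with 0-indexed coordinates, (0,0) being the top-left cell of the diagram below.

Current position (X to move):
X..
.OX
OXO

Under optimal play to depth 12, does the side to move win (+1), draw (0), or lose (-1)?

ply 1, X at X../.OX/OXO | (0,1)=-1→XX./.OX/OXO; (0,2)=+1→X.X/.OX/OXO*; (1,0)=-1→X../XOX/OXO
ply 2: X.X/.OX/OXO is terminal -1 (O); from X../.OX/OXO depth 12

value(X../.OX/OXO, X) = +1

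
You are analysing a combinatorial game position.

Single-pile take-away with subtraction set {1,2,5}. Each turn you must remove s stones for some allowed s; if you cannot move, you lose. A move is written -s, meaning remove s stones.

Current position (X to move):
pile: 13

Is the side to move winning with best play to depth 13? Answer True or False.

X winning at [13]: True

p1 X@[13]: -1[12]+1* -2[11]-1 -5[8]-1
p2 O@[12]: -1[11]-1* -2[10]-1 -5[7]-1
p3 X@[11]: -1[10]-1 -2[9]+1* -5[6]+1
p4 O@[9]: -1[8]-1* -2[7]-1 -5[4]-1
p5 X@[8]: -1[7]-1 -2[6]+1* -5[3]+1
p6 O@[6]: -1[5]-1* -2[4]-1 -5[1]-1
p7 X@[5]: -1[4]-1 -2[3]+1* -5[0]+1
p8 O@[3]: -1[2]-1* -2[1]-1
p9 X@[2]: -1[1]-1 -2[0]+1*
p10 O@[0] terminal -1; root [13] d13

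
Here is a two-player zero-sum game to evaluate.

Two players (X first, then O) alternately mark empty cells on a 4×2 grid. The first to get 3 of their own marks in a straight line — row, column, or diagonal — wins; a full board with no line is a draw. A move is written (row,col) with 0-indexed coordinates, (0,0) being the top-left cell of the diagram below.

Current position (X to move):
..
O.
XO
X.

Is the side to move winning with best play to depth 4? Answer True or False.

X winning at [../O./XO/X.]: False

[../O./XO/X.] X move#1: (0,0):-1/X./O./XO/X., (0,1):+0/.X/O./XO/X.*, (1,1):+0/../OX/XO/X., (3,1):+0/../O./XO/XX
[.X/O./XO/X.] O move#2: (0,0):+0/OX/O./XO/X.*, (1,1):+0/.X/OO/XO/X., (3,1):+0/.X/O./XO/XO
[OX/O./XO/X.] X move#3: (1,1):+0/OX/OX/XO/X.*, (3,1):+0/OX/O./XO/XX
[OX/OX/XO/X.] O move#4: (3,1):+0/OX/OX/XO/XO*
[OX/OX/XO/XO] end (terminal +0, X#5); searched ../O./XO/X. to 4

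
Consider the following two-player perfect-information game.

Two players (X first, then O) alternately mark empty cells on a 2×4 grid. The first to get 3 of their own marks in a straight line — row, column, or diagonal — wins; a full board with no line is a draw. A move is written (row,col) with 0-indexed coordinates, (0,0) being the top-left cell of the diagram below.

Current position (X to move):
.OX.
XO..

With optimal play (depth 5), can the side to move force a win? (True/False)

X winning at [.OX./XO..]: False

ply 1, X at .OX./XO.. | (0,0)=+0→XOX./XO..*; (0,3)=+0→.OXX/XO..; (1,2)=+0→.OX./XOX.; (1,3)=+0→.OX./XO.X
ply 2, O at XOX./XO.. | (0,3)=+0→XOXO/XO..*; (1,2)=+0→XOX./XOO.; (1,3)=+0→XOX./XO.O
ply 3, X at XOXO/XO.. | (1,2)=+0→XOXO/XOX.*; (1,3)=+0→XOXO/XO.X
ply 4, O at XOXO/XOX. | (1,3)=+0→XOXO/XOXO*
ply 5: XOXO/XOXO is terminal +0 (X); from .OX./XO.. depth 5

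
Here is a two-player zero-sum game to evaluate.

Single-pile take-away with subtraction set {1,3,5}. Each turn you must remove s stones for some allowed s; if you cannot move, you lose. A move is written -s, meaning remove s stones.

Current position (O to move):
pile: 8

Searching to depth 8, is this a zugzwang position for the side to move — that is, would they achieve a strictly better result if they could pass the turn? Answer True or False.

zugzwang(8, O) = True

[8] O move#1: -1:-1/7*, -3:-1/5, -5:-1/3
[7] X move#2: -1:+1/6*, -3:+1/4, -5:+1/2
[6] O move#3: -1:-1/5*, -3:-1/3, -5:-1/1
[5] X move#4: -1:+1/4*, -3:+1/2, -5:+1/0
[4] O move#5: -1:-1/3*, -3:-1/1
[3] X move#6: -1:+1/2*, -3:+1/0
[2] O move#7: -1:-1/1*
[1] X move#8: -1:+1/0*
[0] end (terminal -1, O#9); searched 8 to 8
pass branch (X moves first from the same position):
  | [8] X move#1: -1:-1/7*, -3:-1/5, -5:-1/3
  | [7] O move#2: -1:+1/6*, -3:+1/4, -5:+1/2
  | [6] X move#3: -1:-1/5*, -3:-1/3, -5:-1/1
  | [5] O move#4: -1:+1/4*, -3:+1/2, -5:+1/0
  | [4] X move#5: -1:-1/3*, -3:-1/1
  | [3] O move#6: -1:+1/2*, -3:+1/0
  | [2] X move#7: -1:-1/1*
  | [1] O move#8: -1:+1/0*
  | [0] end (terminal -1, X#9); searched 8 to 8
O moving scores -1; O passing scores +1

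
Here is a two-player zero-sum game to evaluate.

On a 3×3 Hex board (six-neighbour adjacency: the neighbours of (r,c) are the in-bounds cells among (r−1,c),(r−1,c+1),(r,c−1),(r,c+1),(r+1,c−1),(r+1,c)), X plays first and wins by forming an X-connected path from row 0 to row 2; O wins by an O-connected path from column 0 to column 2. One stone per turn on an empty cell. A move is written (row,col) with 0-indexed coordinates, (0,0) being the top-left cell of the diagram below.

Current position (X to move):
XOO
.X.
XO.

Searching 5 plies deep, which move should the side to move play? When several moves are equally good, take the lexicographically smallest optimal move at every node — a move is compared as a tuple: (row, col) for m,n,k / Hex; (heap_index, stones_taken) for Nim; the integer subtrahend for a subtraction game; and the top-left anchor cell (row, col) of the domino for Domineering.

p1 X@[XOO/.X./XO.]: (1,0)[XOO/XX./XO.]+1* (1,2)[XOO/.XX/XO.]-1 (2,2)[XOO/.X./XOX]-1
p2 O@[XOO/XX./XO.] terminal -1; root [XOO/.X./XO.] d5

X's best at [XOO/.X./XO.]: (1,0)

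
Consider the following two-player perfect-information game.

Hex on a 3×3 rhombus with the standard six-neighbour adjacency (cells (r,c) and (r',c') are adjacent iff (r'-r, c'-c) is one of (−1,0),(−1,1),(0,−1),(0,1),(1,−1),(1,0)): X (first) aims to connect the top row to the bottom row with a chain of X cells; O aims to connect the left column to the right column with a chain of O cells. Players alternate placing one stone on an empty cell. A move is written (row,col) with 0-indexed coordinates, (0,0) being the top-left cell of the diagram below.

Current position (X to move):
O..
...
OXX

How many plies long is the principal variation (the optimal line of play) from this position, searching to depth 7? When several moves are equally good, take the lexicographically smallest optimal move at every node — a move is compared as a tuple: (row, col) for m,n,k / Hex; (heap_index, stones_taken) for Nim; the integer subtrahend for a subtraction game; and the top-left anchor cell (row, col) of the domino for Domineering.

p1 X@[O../.../OXX]: (0,1)[OX./.../OXX]-1 (0,2)[O.X/.../OXX]+1* (1,0)[O../X../OXX]-1 (1,1)[O../.X./OXX]+1 (1,2)[O../..X/OXX]-1
p2 O@[O.X/.../OXX]: (0,1)[OOX/.../OXX]-1* (1,0)[O.X/O../OXX]-1 (1,1)[O.X/.O./OXX]-1 (1,2)[O.X/..O/OXX]-1
p3 X@[OOX/.../OXX]: (1,0)[OOX/X../OXX]+1* (1,1)[OOX/.X./OXX]+1 (1,2)[OOX/..X/OXX]+1
p4 O@[OOX/X../OXX]: (1,1)[OOX/XO./OXX]-1* (1,2)[OOX/X.O/OXX]-1
p5 X@[OOX/XO./OXX]: (1,2)[OOX/XOX/OXX]+1*
p6 O@[OOX/XOX/OXX] terminal -1; root [O../.../OXX] d7

PV length from [O../.../OXX]: 5 plies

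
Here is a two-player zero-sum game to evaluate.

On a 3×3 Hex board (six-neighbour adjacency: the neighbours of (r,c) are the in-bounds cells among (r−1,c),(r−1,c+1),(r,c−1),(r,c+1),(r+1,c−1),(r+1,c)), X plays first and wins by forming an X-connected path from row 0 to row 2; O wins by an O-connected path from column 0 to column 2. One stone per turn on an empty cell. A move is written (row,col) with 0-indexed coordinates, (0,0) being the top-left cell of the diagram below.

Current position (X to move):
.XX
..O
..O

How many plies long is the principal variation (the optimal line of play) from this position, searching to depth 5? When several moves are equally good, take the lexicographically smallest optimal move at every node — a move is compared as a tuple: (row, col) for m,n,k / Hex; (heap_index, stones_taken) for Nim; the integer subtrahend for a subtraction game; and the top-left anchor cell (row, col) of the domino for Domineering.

[.XX/..O/..O] X move#1: (0,0):-1/XXX/..O/..O, (1,0):-1/.XX/X.O/..O, (1,1):+1/.XX/.XO/..O*, (2,0):+1/.XX/..O/X.O, (2,1):-1/.XX/..O/.XO
[.XX/.XO/..O] O move#2: (0,0):-1/OXX/.XO/..O*, (1,0):-1/.XX/OXO/..O, (2,0):-1/.XX/.XO/O.O, (2,1):-1/.XX/.XO/.OO
[OXX/.XO/..O] X move#3: (1,0):+1/OXX/XXO/..O*, (2,0):+1/OXX/.XO/X.O, (2,1):+1/OXX/.XO/.XO
[OXX/XXO/..O] O move#4: (2,0):-1/OXX/XXO/O.O*, (2,1):-1/OXX/XXO/.OO
[OXX/XXO/O.O] X move#5: (2,1):+1/OXX/XXO/OXO*
[OXX/XXO/OXO] end (terminal -1, O#6); searched .XX/..O/..O to 5

PV length from [.XX/..O/..O]: 5 plies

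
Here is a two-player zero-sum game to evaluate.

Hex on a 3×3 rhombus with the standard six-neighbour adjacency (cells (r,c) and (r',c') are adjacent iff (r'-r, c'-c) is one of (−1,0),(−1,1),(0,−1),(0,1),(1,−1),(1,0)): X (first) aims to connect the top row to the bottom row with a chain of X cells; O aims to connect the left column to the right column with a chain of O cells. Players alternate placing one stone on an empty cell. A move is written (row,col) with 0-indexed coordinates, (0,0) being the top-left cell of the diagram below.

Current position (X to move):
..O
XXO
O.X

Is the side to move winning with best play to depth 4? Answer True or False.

X winning at [..O/XXO/O.X]: True

ply 1, X at ..O/XXO/O.X | (0,0)=-1→X.O/XXO/O.X; (0,1)=-1→.XO/XXO/O.X; (2,1)=+1→..O/XXO/OXX*
ply 2, O at ..O/XXO/OXX | (0,0)=-1→O.O/XXO/OXX*; (0,1)=-1→.OO/XXO/OXX
ply 3, X at O.O/XXO/OXX | (0,1)=+1→OXO/XXO/OXX*
ply 4: OXO/XXO/OXX is terminal -1 (O); from ..O/XXO/O.X depth 4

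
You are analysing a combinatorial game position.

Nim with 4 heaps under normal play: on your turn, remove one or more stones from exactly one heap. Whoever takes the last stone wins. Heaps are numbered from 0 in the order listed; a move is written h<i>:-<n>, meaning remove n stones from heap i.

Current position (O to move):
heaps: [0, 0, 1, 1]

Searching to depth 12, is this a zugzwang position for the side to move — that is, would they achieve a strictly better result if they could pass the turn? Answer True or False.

zugzwang((0,0,1,1), O) = True

ply 1, O at (0,0,1,1) | h2:-1=-1→(0,0,0,1)*; h3:-1=-1→(0,0,1,0)
ply 2, X at (0,0,0,1) | h3:-1=+1→(0,0,0,0)*
ply 3: (0,0,0,0) is terminal -1 (O); from (0,0,1,1) depth 12
pass branch (X moves first from the same position):
  | ply 1, X at (0,0,1,1) | h2:-1=-1→(0,0,0,1)*; h3:-1=-1→(0,0,1,0)
  | ply 2, O at (0,0,0,1) | h3:-1=+1→(0,0,0,0)*
  | ply 3: (0,0,0,0) is terminal -1 (X); from (0,0,1,1) depth 12
O moving scores -1; O passing scores +1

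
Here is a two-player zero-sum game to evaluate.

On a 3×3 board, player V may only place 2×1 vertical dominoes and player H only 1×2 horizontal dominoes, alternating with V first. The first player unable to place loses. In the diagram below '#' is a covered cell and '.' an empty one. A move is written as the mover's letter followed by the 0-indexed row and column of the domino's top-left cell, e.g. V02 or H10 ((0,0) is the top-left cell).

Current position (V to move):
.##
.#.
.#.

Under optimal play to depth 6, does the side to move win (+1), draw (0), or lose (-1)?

p1 V@[.##/.#./.#.]: V00[###/##./.#.]+1* V10[.##/##./##.]+1 V12[.##/.##/.##]+1
p2 H@[###/##./.#.] terminal -1; root [.##/.#./.#.] d6

value(.##/.#./.#., V) = +1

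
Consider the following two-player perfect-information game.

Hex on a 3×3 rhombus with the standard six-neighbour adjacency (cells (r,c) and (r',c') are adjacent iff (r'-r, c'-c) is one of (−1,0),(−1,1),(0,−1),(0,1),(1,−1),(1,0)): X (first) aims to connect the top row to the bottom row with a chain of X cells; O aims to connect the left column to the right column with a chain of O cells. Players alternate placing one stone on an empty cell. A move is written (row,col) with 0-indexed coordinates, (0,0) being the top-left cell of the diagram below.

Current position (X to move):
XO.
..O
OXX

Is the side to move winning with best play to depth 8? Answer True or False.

X winning at [XO./..O/OXX]: True

p1 X@[XO./..O/OXX]: (0,2)[XOX/..O/OXX]-1 (1,0)[XO./X.O/OXX]-1 (1,1)[XO./.XO/OXX]+1*
p2 O@[XO./.XO/OXX]: (0,2)[XOO/.XO/OXX]-1* (1,0)[XO./OXO/OXX]-1
p3 X@[XOO/.XO/OXX]: (1,0)[XOO/XXO/OXX]+1*
p4 O@[XOO/XXO/OXX] terminal -1; root [XO./..O/OXX] d8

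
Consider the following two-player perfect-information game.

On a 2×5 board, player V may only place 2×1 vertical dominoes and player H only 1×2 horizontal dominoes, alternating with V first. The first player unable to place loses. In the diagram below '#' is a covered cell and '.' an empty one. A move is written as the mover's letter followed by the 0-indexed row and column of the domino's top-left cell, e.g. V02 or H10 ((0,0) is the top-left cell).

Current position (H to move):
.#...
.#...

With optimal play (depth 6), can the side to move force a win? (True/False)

H winning at [.#.../.#...]: False

ply 1, H at .#.../.#... | H02=-1→.###./.#...*; H03=-1→.#.##/.#...; H12=-1→.#.../.###.; H13=-1→.#.../.#.##
ply 2, V at .###./.#... | V00=-1→####./##...; V04=+1→.####/.#..#*
ply 3, H at .####/.#..# | H12=-1→.####/.####*
ply 4, V at .####/.#### | V00=+1→#####/#####*
ply 5: #####/##### is terminal -1 (H); from .#.../.#... depth 6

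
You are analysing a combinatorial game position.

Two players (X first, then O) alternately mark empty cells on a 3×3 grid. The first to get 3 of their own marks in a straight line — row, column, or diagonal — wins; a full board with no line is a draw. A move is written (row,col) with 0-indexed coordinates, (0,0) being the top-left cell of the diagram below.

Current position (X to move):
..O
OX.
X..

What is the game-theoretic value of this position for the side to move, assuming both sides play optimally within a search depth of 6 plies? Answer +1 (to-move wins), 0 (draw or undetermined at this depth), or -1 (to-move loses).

value(..O/OX./X.., X) = +1

ply 1, X at ..O/OX./X.. | (0,0)=+0→X.O/OX./X..; (0,1)=+0→.XO/OX./X..; (1,2)=+0→..O/OXX/X..; (2,1)=+1→..O/OX./XX.*; (2,2)=+1→..O/OX./X.X
ply 2, O at ..O/OX./XX. | (0,0)=-1→O.O/OX./XX.*; (0,1)=-1→.OO/OX./XX.; (1,2)=-1→..O/OXO/XX.; (2,2)=-1→..O/OX./XXO
ply 3, X at O.O/OX./XX. | (0,1)=+1→OXO/OX./XX.*; (1,2)=-1→O.O/OXX/XX.; (2,2)=+1→O.O/OX./XXX
ply 4: OXO/OX./XX. is terminal -1 (O); from ..O/OX./X.. depth 6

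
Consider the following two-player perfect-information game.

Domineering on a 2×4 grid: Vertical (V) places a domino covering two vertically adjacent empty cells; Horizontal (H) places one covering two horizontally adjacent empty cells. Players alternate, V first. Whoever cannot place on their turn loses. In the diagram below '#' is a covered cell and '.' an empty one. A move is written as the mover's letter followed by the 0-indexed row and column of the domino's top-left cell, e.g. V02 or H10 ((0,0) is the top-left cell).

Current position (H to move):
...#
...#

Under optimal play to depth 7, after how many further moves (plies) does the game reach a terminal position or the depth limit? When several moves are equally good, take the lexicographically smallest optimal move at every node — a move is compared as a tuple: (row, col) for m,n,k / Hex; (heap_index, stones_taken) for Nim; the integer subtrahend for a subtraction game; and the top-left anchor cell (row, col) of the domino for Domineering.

p1 H@[...#/...#]: H00[##.#/...#]+1* H01[.###/...#]+1 H10[...#/##.#]+1 H11[...#/.###]+1
p2 V@[##.#/...#]: V02[####/..##]-1*
p3 H@[####/..##]: H10[####/####]+1*
p4 V@[####/####] terminal -1; root [...#/...#] d7

PV length from [...#/...#]: 3 plies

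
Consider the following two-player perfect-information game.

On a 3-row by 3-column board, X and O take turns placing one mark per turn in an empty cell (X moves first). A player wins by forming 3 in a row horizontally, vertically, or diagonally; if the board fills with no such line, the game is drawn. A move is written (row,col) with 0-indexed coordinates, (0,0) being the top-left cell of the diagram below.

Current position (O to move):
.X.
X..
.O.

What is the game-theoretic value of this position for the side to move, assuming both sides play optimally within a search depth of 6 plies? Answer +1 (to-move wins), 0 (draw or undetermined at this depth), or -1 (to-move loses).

value(.X./X../.O., O) = 0

ply 1, O at .X./X../.O. | (0,0)=+0→OX./X../.O.*; (0,2)=+0→.XO/X../.O.; (1,1)=-1→.X./XO./.O.; (1,2)=-1→.X./X.O/.O.; (2,0)=-1→.X./X../OO.; (2,2)=-1→.X./X../.OO
ply 2, X at OX./X../.O. | (0,2)=-1→OXX/X../.O.; (1,1)=+0→OX./XX./.O.*; (1,2)=+0→OX./X.X/.O.; (2,0)=+0→OX./X../XO.; (2,2)=+0→OX./X../.OX
ply 3, O at OX./XX./.O. | (0,2)=-1→OXO/XX./.O.; (1,2)=+0→OX./XXO/.O.*; (2,0)=-1→OX./XX./OO.; (2,2)=-1→OX./XX./.OO
ply 4, X at OX./XXO/.O. | (0,2)=+0→OXX/XXO/.O.*; (2,0)=+0→OX./XXO/XO.; (2,2)=+0→OX./XXO/.OX
ply 5, O at OXX/XXO/.O. | (2,0)=+0→OXX/XXO/OO.*; (2,2)=-1→OXX/XXO/.OO
ply 6, X at OXX/XXO/OO. | (2,2)=+0→OXX/XXO/OOX*
ply 7: OXX/XXO/OOX is terminal +0 (O); from .X./X../.O. depth 6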